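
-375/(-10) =75/2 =37.50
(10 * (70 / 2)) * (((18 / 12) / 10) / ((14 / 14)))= 105 / 2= 52.50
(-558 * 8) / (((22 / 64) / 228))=-32569344 / 11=-2960849.45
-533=-533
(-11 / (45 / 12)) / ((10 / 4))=-88 / 75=-1.17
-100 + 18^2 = 224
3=3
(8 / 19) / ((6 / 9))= 12 / 19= 0.63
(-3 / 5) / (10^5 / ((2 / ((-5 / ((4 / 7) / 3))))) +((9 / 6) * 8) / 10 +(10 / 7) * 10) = 21 / 45936958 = 0.00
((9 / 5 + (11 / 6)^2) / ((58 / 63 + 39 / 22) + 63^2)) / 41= 71533 / 2256954470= 0.00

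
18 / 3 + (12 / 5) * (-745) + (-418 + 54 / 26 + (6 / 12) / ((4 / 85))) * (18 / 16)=-1861983 / 832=-2237.96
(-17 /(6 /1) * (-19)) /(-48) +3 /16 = -269 /288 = -0.93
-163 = -163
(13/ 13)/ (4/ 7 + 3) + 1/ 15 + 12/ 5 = 206/ 75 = 2.75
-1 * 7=-7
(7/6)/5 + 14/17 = 539/510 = 1.06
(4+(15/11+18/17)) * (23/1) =27623/187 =147.72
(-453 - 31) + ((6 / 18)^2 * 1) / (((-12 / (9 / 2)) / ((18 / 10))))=-19363 / 40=-484.08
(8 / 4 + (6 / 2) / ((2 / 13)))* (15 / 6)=215 / 4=53.75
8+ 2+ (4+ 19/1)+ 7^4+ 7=2441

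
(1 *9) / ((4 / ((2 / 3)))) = 3 / 2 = 1.50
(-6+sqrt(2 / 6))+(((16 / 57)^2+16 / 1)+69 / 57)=11.87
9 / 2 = 4.50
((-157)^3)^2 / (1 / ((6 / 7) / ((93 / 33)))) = 988420740875634 / 217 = 4554934289749.47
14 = 14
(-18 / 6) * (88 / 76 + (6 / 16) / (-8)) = -4053 / 1216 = -3.33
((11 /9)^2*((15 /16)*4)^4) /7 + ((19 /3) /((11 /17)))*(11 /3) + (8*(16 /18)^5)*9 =1387894537 /11757312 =118.05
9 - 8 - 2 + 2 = 1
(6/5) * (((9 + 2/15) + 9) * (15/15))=544/25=21.76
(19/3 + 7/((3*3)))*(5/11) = 320/99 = 3.23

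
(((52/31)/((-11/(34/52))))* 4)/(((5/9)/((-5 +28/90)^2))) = -6054856/383625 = -15.78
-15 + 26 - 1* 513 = -502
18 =18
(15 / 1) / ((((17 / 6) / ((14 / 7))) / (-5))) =-900 / 17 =-52.94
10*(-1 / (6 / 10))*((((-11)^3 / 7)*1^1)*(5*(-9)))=-998250 / 7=-142607.14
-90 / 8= -45 / 4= -11.25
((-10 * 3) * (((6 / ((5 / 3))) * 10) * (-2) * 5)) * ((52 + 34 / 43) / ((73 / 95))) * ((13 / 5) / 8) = 756931500 / 3139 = 241137.78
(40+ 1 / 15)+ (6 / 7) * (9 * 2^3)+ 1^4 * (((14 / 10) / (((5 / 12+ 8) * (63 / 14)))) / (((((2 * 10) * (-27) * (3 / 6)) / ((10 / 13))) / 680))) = 378598277 / 3722355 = 101.71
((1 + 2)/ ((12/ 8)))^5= 32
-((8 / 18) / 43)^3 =-64 / 57960603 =-0.00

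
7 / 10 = 0.70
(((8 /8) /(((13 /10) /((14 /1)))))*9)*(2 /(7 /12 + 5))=30240 /871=34.72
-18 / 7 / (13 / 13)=-18 / 7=-2.57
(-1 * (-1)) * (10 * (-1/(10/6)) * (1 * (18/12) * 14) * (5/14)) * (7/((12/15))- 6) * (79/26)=-39105/104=-376.01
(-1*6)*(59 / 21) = -118 / 7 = -16.86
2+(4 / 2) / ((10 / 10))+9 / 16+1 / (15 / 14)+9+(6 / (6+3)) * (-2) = 1053 / 80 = 13.16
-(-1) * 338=338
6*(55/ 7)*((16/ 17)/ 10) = 528/ 119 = 4.44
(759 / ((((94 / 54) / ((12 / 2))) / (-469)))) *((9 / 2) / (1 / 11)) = -2854531449 / 47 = -60734711.68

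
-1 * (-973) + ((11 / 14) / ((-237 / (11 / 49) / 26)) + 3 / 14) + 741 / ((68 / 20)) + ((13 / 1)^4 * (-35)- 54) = -2759742255013 / 2763894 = -998497.86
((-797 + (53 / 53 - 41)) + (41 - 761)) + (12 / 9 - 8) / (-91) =-425041 / 273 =-1556.93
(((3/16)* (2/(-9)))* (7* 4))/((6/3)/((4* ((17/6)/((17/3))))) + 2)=-7/18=-0.39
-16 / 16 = -1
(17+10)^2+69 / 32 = 23397 / 32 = 731.16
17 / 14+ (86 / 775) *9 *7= 89027 / 10850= 8.21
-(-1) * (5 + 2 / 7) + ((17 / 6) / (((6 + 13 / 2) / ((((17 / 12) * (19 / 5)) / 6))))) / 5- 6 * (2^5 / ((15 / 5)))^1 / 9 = -1686563 / 945000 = -1.78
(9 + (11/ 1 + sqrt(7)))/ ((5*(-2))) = -2-sqrt(7)/ 10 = -2.26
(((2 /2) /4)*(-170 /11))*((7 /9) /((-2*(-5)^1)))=-119 /396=-0.30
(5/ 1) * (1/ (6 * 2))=5/ 12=0.42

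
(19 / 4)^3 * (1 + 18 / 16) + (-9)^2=158075 / 512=308.74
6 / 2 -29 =-26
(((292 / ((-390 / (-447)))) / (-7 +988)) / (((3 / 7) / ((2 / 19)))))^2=92754357136 / 13210353506025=0.01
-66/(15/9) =-198/5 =-39.60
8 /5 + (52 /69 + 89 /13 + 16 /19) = 855719 /85215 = 10.04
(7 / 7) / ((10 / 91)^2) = 8281 / 100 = 82.81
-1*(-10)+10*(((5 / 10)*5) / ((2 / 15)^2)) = 5665 / 4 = 1416.25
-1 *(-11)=11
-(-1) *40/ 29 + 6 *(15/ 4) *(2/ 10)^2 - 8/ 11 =4951/ 3190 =1.55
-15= -15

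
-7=-7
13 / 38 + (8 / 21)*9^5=5983723 / 266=22495.20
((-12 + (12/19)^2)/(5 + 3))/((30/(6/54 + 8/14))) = -15007/454860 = -0.03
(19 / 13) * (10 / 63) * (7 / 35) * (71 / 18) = 1349 / 7371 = 0.18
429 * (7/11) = 273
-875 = -875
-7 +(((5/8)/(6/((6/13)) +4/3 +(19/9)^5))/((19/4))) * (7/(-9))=-884006123/126253784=-7.00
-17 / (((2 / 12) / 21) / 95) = -203490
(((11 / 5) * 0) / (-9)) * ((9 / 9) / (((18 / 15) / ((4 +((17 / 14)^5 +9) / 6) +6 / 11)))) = 0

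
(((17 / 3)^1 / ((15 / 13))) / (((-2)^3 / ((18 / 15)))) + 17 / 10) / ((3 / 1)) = 289 / 900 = 0.32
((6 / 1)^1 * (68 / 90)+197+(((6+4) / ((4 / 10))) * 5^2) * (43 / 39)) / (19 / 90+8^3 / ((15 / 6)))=4.34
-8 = -8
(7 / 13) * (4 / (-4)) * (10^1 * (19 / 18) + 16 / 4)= -7.84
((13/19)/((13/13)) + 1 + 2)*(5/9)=350/171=2.05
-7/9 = -0.78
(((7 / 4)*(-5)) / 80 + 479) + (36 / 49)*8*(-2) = 1464937 / 3136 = 467.14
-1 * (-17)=17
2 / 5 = 0.40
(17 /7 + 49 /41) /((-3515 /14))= -416 /28823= -0.01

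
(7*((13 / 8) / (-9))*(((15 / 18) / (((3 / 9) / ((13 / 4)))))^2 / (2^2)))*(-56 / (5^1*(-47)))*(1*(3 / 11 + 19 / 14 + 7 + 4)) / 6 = -149560775 / 14294016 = -10.46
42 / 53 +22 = 1208 / 53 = 22.79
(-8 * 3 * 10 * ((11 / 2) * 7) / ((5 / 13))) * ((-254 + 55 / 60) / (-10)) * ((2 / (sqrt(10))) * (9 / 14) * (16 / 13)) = -2405304 * sqrt(10) / 25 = -304249.56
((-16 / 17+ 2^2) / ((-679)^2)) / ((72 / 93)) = 403 / 47026182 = 0.00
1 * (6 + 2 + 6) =14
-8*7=-56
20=20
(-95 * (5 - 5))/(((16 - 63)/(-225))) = 0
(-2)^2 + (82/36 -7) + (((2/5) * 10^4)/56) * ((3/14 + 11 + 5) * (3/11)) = 3057493/9702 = 315.14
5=5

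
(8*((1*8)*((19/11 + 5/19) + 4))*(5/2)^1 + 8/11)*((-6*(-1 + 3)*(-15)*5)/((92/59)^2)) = 39253670550/110561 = 355040.84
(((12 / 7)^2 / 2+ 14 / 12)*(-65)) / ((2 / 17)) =-856375 / 588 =-1456.42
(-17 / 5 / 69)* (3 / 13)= -0.01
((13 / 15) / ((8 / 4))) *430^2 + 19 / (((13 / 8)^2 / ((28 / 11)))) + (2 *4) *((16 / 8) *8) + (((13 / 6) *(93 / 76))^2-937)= 10222997488817 / 128851008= 79339.68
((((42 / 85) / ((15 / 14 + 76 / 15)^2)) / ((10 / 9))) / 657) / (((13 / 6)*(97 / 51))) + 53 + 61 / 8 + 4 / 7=524152808025103 / 8565087586328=61.20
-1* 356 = -356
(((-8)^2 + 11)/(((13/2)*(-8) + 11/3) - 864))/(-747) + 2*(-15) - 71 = -22944246/227171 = -101.00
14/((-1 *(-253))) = 14/253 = 0.06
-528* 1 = -528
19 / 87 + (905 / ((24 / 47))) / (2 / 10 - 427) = -5843207 / 1485264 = -3.93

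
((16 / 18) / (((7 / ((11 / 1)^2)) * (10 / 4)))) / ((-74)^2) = 484 / 431235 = 0.00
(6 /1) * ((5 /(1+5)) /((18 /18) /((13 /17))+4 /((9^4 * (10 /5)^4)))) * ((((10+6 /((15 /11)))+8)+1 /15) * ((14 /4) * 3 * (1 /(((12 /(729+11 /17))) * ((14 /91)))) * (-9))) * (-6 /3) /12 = 8111225016531 /15169474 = 534707.07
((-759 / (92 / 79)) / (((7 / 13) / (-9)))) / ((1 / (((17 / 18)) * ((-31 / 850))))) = -1050621 / 2800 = -375.22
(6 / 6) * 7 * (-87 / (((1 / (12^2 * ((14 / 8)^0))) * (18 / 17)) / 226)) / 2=-9359112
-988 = -988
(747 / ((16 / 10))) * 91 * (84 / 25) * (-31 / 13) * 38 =-64677501 / 5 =-12935500.20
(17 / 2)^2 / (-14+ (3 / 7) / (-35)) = -70805 / 13732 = -5.16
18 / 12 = 3 / 2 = 1.50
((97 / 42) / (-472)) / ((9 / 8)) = -97 / 22302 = -0.00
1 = 1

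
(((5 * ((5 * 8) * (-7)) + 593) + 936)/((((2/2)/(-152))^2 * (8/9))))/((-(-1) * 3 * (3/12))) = 4470624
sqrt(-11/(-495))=sqrt(5)/15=0.15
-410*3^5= -99630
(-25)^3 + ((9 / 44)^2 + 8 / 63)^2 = -232440092010719 / 14876193024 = -15624.97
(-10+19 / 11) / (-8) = 91 / 88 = 1.03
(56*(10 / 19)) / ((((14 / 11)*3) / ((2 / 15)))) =176 / 171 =1.03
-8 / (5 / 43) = -344 / 5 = -68.80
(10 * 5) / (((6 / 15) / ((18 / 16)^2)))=10125 / 64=158.20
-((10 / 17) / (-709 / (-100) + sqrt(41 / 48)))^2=-1150251000000 / 158773935905809 + 26587500000 * sqrt(123) / 158773935905809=-0.01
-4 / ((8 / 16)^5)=-128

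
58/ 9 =6.44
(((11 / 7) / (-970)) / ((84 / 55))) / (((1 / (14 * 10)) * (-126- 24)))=121 / 122220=0.00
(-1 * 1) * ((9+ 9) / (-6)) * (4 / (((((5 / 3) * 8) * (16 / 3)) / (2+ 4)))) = 81 / 80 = 1.01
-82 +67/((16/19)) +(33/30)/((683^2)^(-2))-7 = 19149854865893/80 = 239373185823.66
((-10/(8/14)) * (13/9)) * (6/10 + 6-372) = 9236.50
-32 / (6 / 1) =-16 / 3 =-5.33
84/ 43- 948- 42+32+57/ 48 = -656943/ 688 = -954.86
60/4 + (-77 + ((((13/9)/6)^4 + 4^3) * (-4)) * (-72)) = 1084787252/59049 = 18370.97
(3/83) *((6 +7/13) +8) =567/1079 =0.53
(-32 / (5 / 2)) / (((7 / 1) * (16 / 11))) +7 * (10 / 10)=201 / 35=5.74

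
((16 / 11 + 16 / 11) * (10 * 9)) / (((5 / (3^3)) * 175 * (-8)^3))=-243 / 15400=-0.02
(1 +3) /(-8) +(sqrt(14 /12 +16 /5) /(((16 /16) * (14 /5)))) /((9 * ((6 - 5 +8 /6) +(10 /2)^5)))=-1 /2 +sqrt(3930) /2364264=-0.50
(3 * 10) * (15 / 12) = 75 / 2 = 37.50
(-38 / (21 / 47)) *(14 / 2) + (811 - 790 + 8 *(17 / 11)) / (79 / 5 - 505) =-48059621 / 80718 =-595.40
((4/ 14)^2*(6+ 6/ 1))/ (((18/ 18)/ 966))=6624/ 7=946.29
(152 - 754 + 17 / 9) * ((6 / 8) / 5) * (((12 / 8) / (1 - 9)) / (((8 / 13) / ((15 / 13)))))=16203 / 512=31.65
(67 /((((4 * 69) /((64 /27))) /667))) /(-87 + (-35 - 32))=-15544 /6237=-2.49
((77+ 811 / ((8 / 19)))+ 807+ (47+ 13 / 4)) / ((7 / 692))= 565537 / 2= 282768.50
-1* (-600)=600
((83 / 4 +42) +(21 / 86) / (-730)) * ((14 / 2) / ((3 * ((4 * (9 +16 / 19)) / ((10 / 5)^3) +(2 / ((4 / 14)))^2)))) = 2.72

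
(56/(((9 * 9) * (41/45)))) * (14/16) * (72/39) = 1960/1599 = 1.23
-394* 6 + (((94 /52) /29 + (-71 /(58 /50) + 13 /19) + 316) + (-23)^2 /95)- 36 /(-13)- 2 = -150575049 /71630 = -2102.12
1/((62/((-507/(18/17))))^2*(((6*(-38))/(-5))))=41270645/31551552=1.31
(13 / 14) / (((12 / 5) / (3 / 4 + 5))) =1495 / 672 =2.22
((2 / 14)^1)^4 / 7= 1 / 16807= 0.00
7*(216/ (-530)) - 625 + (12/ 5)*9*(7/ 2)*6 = -174.25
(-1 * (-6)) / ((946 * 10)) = 3 / 4730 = 0.00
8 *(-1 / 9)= -8 / 9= -0.89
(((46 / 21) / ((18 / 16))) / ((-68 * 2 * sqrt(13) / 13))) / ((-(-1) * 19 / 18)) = -92 * sqrt(13) / 6783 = -0.05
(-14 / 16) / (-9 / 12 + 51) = -7 / 402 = -0.02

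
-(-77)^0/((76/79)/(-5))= 395/76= 5.20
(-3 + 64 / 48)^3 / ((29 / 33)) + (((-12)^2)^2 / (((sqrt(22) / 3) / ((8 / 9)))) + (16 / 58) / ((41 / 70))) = -51335 / 10701 + 27648 * sqrt(22) / 11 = 11784.35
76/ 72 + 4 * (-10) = -701/ 18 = -38.94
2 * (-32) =-64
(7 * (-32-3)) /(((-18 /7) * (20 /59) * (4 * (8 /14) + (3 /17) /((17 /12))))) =40939451 /351072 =116.61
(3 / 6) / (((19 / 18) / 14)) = 126 / 19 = 6.63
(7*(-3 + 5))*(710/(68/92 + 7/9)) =1028790/157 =6552.80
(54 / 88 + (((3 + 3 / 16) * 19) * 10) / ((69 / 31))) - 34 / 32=1099613 / 4048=271.64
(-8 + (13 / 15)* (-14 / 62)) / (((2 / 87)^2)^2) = -72777093057 / 2480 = -29345602.04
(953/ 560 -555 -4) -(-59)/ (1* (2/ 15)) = -64287/ 560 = -114.80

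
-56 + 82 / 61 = -3334 / 61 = -54.66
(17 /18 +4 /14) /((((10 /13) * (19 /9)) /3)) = 1209 /532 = 2.27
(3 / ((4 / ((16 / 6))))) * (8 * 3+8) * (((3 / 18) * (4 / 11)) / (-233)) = -128 / 7689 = -0.02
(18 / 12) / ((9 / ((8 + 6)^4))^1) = 19208 / 3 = 6402.67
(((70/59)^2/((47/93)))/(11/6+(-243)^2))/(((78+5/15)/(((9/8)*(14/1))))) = 738234/77841102067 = 0.00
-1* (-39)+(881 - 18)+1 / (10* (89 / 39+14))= 5727739 / 6350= 902.01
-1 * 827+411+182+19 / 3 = -683 / 3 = -227.67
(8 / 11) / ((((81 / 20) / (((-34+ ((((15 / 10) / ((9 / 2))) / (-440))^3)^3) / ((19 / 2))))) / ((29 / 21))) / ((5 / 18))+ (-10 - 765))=-13709898601973313475145142857176 / 14665221665119800478622585417178175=-0.00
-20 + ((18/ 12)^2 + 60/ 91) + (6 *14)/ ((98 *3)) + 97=29191/ 364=80.20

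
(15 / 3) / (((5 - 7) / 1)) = -5 / 2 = -2.50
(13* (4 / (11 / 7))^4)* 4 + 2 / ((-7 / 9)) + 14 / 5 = 1118791048 / 512435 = 2183.28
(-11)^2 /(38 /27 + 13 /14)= 45738 /883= 51.80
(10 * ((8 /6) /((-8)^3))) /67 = -5 /12864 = -0.00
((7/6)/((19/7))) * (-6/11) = -49/209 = -0.23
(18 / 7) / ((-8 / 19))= -171 / 28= -6.11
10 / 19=0.53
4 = 4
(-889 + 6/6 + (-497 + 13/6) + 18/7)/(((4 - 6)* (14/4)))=57971/294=197.18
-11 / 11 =-1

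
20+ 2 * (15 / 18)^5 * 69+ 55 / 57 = 76.42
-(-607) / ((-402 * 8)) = -0.19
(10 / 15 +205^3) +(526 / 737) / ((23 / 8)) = 438104998151 / 50853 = 8615125.91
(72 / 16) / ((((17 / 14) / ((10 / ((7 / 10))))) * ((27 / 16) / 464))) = 742400 / 51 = 14556.86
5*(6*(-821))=-24630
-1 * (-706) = 706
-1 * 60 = -60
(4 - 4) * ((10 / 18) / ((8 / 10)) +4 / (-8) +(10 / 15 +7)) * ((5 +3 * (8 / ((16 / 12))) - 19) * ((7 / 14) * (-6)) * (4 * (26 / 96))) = 0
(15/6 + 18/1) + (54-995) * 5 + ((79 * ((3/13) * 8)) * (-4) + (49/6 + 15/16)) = -3281479/624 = -5258.78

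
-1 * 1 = -1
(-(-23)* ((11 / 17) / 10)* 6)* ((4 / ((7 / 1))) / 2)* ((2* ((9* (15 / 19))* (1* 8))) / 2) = 327888 / 2261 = 145.02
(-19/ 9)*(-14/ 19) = 14/ 9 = 1.56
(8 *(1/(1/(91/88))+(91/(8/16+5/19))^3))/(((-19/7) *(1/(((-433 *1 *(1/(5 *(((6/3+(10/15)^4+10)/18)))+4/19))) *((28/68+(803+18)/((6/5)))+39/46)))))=170392969475014121089765/227207094774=749945637236.82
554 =554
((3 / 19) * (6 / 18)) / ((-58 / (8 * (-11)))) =44 / 551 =0.08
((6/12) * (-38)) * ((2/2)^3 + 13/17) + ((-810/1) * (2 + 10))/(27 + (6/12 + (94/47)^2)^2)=-28470/119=-239.24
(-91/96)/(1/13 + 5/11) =-13013/7296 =-1.78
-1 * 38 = -38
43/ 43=1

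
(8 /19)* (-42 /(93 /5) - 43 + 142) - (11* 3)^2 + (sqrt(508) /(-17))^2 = -178137769 /170221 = -1046.51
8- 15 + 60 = 53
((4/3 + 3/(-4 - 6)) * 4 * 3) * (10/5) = 124/5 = 24.80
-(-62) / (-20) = -31 / 10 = -3.10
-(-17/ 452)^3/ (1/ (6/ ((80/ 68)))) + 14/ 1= 12928607683/ 923454080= 14.00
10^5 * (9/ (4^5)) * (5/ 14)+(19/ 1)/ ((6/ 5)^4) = 11723125/ 36288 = 323.06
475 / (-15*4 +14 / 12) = -2850 / 353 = -8.07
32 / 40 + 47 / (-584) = 2101 / 2920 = 0.72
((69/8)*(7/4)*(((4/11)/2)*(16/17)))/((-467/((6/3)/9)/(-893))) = 1.10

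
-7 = -7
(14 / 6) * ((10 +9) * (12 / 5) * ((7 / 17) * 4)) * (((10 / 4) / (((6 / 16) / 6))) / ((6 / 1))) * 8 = 476672 / 51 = 9346.51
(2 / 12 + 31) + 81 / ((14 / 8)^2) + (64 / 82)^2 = 58.22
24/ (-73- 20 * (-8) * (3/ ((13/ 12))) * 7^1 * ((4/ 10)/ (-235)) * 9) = -0.20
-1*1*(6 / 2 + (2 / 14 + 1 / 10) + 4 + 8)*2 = -1067 / 35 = -30.49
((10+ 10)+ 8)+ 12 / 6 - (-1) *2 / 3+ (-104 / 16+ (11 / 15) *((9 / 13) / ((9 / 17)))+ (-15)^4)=19753549 / 390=50650.13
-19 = -19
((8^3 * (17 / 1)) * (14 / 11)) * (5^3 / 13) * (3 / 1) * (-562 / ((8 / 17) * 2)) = -190812755.24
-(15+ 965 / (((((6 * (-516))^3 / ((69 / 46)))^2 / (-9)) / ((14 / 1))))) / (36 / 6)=-326168448580890125725 / 130467379432356052992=-2.50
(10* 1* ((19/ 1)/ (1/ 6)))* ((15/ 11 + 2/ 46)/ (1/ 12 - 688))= -974016/ 417703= -2.33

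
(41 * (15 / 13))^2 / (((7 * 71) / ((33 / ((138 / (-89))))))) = -370282275 / 3863678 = -95.84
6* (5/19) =30/19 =1.58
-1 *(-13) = 13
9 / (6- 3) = 3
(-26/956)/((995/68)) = -442/237805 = -0.00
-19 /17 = -1.12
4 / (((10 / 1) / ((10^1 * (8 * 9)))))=288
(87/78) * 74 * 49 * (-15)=-788655/13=-60665.77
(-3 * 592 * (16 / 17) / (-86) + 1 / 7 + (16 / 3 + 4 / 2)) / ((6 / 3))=413135 / 30702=13.46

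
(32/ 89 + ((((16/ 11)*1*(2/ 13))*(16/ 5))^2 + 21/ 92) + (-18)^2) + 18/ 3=1385957359997/ 4185910300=331.10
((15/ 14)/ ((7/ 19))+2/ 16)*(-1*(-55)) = 65395/ 392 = 166.82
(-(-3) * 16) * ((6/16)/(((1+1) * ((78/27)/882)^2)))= 141776649/169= 838915.08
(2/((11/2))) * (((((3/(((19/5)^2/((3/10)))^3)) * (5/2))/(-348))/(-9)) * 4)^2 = 3515625/1310424084241987546304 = 0.00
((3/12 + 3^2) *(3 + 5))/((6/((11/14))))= 407/42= 9.69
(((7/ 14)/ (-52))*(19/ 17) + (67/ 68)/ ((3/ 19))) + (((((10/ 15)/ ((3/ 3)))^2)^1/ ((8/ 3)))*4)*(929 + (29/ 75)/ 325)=6221229763/ 9945000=625.56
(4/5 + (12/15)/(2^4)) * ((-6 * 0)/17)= 0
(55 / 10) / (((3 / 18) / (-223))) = -7359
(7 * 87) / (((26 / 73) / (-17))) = -755769 / 26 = -29068.04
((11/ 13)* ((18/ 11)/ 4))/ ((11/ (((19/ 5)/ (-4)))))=-171/ 5720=-0.03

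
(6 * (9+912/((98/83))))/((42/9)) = 344601/343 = 1004.67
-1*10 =-10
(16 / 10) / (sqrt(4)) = 0.80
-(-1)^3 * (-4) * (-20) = 80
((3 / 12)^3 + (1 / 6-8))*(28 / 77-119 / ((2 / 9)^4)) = 12891015785 / 33792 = 381481.29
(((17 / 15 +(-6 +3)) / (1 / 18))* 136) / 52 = -5712 / 65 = -87.88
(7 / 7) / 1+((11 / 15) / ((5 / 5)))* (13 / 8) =263 / 120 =2.19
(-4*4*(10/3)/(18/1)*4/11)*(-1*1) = 320/297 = 1.08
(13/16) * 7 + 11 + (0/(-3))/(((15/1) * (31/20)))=267/16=16.69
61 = 61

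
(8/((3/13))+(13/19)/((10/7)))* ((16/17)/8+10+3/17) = 701155/1938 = 361.79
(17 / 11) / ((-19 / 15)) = -255 / 209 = -1.22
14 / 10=7 / 5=1.40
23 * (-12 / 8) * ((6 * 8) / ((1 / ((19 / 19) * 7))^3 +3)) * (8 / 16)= -142002 / 515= -275.73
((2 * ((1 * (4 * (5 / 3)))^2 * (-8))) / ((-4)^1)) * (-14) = -22400 / 9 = -2488.89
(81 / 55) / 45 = 9 / 275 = 0.03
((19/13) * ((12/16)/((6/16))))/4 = 19/26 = 0.73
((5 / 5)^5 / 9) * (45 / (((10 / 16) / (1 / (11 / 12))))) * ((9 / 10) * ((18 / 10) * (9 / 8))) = 4374 / 275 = 15.91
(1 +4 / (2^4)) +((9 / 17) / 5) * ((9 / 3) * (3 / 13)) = 5849 / 4420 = 1.32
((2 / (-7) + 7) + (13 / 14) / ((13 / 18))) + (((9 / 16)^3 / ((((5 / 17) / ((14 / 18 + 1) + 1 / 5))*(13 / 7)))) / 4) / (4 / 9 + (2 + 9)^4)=5613326684039 / 701664870400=8.00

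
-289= -289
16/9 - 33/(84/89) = -8363/252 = -33.19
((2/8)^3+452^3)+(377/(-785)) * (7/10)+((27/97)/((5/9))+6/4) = 2250125190438389/24366400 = 92345409.68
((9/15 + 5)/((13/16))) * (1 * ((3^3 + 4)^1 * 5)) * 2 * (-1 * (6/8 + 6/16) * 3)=-93744/13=-7211.08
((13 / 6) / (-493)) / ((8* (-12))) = 0.00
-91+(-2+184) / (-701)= -63973 / 701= -91.26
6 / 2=3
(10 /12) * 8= 20 /3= 6.67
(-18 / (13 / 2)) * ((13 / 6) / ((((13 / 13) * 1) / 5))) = -30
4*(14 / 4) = 14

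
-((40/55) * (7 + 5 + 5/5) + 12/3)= -148/11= -13.45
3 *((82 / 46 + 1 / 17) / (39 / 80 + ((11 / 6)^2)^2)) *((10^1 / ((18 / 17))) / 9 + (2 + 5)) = 28166400 / 7464581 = 3.77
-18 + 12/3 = -14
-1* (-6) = 6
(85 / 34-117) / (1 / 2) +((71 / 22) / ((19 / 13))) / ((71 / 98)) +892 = 139204 / 209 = 666.05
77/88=7/8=0.88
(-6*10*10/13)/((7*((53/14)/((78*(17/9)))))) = -13600/53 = -256.60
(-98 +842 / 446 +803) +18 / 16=1263095 / 1784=708.01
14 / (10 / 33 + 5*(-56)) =-231 / 4615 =-0.05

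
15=15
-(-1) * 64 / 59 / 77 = 64 / 4543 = 0.01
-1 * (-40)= 40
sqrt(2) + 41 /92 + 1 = sqrt(2) + 133 /92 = 2.86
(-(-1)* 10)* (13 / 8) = 65 / 4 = 16.25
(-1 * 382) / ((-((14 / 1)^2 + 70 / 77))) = 2101 / 1083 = 1.94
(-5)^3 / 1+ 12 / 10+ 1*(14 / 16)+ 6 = -4677 / 40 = -116.92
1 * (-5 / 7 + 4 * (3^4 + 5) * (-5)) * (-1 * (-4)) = -48180 / 7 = -6882.86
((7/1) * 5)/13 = 35/13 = 2.69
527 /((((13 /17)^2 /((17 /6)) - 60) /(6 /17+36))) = -15687209 /48961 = -320.40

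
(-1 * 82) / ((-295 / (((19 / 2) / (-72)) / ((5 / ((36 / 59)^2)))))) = -14022 / 5134475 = -0.00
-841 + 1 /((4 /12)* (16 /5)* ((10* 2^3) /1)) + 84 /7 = -212221 /256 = -828.99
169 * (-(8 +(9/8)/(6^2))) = -43433/32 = -1357.28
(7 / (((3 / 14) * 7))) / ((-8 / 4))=-7 / 3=-2.33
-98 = -98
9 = 9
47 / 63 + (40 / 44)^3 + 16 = 1467205 / 83853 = 17.50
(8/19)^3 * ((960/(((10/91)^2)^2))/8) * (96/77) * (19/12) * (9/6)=90283834368/496375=181886.34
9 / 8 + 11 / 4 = 31 / 8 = 3.88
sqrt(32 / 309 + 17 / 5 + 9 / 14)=sqrt(1939929810) / 21630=2.04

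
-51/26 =-1.96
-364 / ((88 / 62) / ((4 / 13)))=-868 / 11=-78.91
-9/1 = -9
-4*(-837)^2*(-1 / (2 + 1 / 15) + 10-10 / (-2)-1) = -37875924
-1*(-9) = 9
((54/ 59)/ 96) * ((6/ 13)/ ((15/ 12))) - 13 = -99683/ 7670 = -13.00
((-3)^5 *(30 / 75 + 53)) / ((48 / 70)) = -18923.62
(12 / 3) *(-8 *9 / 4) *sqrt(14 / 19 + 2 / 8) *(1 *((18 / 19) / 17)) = -3240 *sqrt(57) / 6137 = -3.99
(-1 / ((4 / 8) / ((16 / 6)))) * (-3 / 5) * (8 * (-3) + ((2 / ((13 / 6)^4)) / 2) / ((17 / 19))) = -186052224 / 2427685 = -76.64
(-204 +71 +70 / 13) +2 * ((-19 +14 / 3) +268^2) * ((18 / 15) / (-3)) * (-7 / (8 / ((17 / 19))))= 332323033 / 7410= 44847.91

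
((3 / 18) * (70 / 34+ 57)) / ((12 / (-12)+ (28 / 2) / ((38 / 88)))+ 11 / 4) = 38152 / 132447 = 0.29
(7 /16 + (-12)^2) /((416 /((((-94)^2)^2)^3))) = 2148148139718241314519608 /13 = 165242164593710870347662.20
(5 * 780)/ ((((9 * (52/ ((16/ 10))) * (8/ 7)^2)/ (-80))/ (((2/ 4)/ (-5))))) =81.67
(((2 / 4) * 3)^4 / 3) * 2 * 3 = 81 / 8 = 10.12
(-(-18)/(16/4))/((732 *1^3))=3/488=0.01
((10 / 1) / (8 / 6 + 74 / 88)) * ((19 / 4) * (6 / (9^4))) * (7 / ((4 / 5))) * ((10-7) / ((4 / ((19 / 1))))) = 99275 / 39852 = 2.49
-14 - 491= -505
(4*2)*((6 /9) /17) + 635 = 32401 /51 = 635.31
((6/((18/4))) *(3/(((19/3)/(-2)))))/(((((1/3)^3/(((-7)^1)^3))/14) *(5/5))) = 3111696/19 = 163773.47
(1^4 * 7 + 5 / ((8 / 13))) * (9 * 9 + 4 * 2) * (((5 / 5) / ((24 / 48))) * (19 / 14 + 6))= 1109207 / 56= 19807.27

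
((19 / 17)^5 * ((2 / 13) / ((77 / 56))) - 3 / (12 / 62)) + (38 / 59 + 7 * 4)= 319589218513 / 23958667018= 13.34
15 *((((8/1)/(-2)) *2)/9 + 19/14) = 295/42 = 7.02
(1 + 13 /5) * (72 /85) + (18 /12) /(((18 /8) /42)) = 13196 /425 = 31.05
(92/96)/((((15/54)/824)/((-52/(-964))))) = 184782/1205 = 153.35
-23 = -23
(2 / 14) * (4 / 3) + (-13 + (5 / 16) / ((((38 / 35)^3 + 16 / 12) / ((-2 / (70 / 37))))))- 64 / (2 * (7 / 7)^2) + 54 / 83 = -415113220589 / 9373603008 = -44.29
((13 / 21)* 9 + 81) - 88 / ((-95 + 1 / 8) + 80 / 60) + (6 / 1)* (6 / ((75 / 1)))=87.99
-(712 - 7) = -705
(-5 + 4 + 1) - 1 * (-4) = 4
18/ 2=9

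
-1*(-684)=684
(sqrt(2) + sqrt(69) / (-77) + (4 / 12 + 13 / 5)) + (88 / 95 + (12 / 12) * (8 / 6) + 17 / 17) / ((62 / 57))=-sqrt(69) / 77 + sqrt(2) + 1103 / 186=7.24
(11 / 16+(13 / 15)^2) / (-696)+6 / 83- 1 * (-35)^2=-254742276257 / 207964800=-1224.93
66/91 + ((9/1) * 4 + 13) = 4525/91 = 49.73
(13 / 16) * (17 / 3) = 221 / 48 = 4.60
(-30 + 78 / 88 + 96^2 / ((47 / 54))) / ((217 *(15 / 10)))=7279003 / 224378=32.44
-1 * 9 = -9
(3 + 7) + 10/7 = 80/7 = 11.43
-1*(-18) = 18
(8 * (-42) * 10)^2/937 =11289600/937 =12048.67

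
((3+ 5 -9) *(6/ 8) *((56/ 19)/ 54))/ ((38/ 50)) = -175/ 3249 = -0.05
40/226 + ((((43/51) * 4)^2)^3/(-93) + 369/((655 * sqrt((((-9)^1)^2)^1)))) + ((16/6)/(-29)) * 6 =-56672542367494266859/3512543784570967455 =-16.13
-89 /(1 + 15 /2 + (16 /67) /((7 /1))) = -83482 /8005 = -10.43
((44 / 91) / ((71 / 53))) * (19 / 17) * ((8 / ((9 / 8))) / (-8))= -354464 / 988533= -0.36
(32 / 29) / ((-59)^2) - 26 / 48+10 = 22916191 / 2422776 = 9.46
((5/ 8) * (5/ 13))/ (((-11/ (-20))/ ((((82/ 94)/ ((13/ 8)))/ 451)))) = 500/ 961103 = 0.00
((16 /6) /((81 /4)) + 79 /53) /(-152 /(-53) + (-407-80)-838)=-20893 /17027739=-0.00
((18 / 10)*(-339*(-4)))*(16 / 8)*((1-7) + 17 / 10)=-524772 / 25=-20990.88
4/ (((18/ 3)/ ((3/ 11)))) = 2/ 11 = 0.18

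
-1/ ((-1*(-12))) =-0.08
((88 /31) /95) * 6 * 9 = 4752 /2945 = 1.61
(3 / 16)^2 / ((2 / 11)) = 99 / 512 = 0.19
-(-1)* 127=127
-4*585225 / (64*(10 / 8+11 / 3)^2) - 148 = -5782213 / 3481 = -1661.08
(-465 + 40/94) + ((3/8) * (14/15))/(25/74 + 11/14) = -126994489/273540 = -464.26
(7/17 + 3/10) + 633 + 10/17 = 6343/10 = 634.30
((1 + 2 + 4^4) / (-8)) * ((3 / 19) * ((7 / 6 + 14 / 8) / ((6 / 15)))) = -45325 / 1216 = -37.27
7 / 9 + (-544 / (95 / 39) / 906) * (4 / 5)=374779 / 645525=0.58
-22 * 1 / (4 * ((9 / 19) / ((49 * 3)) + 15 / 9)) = -2793 / 848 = -3.29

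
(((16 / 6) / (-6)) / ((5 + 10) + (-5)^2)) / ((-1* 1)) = 0.01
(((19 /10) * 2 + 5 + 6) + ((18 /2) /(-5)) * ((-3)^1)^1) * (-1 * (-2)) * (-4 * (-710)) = 114736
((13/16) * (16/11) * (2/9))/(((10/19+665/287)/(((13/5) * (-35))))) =-1843114/219285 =-8.41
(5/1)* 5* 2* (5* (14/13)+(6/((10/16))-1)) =9090/13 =699.23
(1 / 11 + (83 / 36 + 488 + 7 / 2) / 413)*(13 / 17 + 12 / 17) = 5260375 / 2780316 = 1.89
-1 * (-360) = 360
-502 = -502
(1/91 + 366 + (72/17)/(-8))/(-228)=-1.60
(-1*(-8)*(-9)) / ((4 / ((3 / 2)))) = -27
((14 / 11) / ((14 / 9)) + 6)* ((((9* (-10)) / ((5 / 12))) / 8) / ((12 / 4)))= -675 / 11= -61.36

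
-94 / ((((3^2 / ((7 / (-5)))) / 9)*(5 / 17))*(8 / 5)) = 5593 / 20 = 279.65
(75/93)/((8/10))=125/124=1.01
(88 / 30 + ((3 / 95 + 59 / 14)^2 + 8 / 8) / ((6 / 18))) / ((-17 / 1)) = -318483901 / 90213900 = -3.53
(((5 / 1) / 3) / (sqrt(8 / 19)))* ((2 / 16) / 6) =5* sqrt(38) / 576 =0.05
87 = 87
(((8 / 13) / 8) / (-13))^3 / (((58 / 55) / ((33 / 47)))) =-1815 / 13157881334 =-0.00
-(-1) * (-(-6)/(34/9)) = 27/17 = 1.59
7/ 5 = 1.40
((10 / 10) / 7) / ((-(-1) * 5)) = 1 / 35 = 0.03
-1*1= -1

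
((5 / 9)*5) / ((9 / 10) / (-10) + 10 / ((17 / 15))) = 42500 / 133623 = 0.32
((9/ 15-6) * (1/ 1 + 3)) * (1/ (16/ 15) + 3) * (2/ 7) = -243/ 10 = -24.30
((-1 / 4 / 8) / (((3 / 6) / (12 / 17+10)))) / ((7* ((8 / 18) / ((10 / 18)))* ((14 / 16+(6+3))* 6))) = -65 / 32232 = -0.00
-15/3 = -5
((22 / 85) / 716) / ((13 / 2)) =11 / 197795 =0.00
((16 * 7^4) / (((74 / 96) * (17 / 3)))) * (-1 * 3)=-16595712 / 629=-26384.28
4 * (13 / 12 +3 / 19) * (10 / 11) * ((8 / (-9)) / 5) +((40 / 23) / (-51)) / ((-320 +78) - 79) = -189412856 / 236086191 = -0.80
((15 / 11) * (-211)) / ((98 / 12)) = -18990 / 539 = -35.23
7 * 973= 6811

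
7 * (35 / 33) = 245 / 33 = 7.42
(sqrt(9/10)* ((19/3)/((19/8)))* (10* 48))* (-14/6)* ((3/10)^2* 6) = -12096* sqrt(10)/25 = -1530.04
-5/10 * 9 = -9/2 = -4.50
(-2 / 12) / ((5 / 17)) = -17 / 30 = -0.57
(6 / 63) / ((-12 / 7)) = -1 / 18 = -0.06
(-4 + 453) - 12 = 437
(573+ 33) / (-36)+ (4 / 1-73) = -515 / 6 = -85.83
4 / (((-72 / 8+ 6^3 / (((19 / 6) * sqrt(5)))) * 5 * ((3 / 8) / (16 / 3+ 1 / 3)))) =196384 / 1533411+ 165376 * sqrt(5) / 851895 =0.56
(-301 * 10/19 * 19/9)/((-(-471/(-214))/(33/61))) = 7085540/86193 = 82.21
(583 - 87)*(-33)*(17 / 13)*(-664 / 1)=184761984 / 13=14212460.31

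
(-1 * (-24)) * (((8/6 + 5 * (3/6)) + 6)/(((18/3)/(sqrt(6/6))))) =118/3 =39.33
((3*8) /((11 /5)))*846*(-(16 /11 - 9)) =8426160 /121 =69637.69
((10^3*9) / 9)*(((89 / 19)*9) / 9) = 89000 / 19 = 4684.21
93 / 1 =93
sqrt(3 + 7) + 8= 11.16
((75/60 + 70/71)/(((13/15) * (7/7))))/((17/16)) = 38100/15691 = 2.43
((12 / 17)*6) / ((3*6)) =0.24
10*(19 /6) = 31.67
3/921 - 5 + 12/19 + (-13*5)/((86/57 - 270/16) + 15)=173.12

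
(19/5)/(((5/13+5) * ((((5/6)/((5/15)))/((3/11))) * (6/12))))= 1482/9625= 0.15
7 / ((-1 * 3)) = -7 / 3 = -2.33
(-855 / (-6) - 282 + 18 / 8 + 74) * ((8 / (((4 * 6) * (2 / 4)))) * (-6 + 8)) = -253 / 3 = -84.33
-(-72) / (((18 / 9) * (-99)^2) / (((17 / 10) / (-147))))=-34 / 800415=-0.00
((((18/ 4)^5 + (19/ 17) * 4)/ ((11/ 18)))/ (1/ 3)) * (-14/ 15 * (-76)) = 240899841/ 374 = 644117.22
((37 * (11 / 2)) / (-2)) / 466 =-407 / 1864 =-0.22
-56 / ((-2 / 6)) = 168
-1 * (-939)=939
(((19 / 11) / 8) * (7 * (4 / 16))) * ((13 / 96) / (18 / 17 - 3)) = -29393 / 1115136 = -0.03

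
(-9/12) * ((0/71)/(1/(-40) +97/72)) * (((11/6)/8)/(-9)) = 0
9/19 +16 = 313/19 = 16.47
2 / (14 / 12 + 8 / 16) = 6 / 5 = 1.20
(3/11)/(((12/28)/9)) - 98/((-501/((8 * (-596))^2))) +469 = 24509678494/5511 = 4447410.36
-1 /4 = -0.25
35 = 35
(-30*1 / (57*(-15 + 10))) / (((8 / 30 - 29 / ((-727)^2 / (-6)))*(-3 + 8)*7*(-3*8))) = -528529 / 1126098232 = -0.00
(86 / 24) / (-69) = -43 / 828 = -0.05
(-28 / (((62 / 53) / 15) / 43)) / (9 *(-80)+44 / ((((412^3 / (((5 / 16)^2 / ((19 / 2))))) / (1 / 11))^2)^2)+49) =44420281265940691014564942988823819711944880312811520 / 1930642659923592874472858561838994282847877000052203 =23.01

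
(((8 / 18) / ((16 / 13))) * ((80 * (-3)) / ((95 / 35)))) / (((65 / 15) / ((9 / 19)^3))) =-102060 / 130321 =-0.78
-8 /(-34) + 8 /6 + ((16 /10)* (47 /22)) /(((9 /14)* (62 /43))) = 5.26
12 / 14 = 6 / 7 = 0.86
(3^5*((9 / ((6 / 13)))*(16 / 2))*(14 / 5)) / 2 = 265356 / 5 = 53071.20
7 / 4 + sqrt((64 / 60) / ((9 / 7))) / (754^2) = sqrt(105) / 6395805 + 7 / 4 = 1.75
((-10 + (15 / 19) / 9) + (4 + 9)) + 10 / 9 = 4.20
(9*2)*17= 306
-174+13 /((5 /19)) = -623 /5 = -124.60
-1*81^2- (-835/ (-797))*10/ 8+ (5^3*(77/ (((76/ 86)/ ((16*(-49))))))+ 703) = -517572842101/ 60572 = -8544754.05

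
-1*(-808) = 808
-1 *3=-3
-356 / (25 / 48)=-17088 / 25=-683.52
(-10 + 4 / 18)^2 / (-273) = -7744 / 22113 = -0.35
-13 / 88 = -0.15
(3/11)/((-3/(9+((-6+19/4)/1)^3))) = -41/64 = -0.64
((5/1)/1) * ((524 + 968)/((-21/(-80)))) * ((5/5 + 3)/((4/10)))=5968000/21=284190.48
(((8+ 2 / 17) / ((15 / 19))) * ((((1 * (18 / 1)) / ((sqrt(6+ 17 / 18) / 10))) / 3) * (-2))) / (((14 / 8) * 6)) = -41952 * sqrt(10) / 2975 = -44.59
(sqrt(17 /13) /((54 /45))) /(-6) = -0.16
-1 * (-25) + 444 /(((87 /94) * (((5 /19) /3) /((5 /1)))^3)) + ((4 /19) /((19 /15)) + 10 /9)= 8370742372859 /94221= 88841578.55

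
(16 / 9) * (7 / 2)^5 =16807 / 18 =933.72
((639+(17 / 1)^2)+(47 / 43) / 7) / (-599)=-279375 / 180299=-1.55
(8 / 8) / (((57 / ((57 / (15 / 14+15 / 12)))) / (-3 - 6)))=-3.88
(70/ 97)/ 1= 70/ 97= 0.72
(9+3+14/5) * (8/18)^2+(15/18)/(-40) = 18809/6480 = 2.90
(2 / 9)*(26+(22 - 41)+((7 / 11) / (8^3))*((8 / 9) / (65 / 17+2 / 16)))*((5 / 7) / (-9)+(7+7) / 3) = 122917769 / 17224812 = 7.14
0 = 0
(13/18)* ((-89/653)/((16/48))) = -1157/3918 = -0.30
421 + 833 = 1254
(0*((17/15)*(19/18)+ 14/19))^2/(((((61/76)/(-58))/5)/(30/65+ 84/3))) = 0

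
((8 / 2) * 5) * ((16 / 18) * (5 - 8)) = -53.33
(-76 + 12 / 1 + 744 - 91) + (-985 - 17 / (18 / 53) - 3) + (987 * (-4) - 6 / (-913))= -72261103 / 16434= -4397.05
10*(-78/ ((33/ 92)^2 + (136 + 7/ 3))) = -19805760/ 3515827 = -5.63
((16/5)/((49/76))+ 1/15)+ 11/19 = 78328/13965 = 5.61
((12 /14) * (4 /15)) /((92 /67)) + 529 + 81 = 491184 /805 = 610.17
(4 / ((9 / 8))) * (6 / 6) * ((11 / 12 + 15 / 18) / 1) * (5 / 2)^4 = 4375 / 18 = 243.06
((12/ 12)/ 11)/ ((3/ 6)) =2/ 11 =0.18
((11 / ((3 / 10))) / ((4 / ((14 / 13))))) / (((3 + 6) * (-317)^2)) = 385 / 35271639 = 0.00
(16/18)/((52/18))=4/13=0.31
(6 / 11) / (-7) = -6 / 77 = -0.08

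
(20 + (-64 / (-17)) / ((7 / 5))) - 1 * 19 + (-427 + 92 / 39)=-1953638 / 4641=-420.95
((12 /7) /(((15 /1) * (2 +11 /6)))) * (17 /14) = 204 /5635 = 0.04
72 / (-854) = -36 / 427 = -0.08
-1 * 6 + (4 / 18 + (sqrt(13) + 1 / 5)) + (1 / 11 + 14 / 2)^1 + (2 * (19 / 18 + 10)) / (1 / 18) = sqrt(13) + 197759 / 495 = 403.12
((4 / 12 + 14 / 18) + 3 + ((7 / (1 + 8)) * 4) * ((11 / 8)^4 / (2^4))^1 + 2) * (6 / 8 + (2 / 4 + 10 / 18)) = 65234455 / 5308416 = 12.29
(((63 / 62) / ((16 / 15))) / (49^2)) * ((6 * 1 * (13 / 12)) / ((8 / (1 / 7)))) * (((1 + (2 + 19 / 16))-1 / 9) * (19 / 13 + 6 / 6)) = 8805 / 19054336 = 0.00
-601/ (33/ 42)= -8414/ 11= -764.91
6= 6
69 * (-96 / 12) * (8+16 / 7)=-39744 / 7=-5677.71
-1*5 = -5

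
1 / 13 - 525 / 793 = -464 / 793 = -0.59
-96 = -96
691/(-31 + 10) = -691/21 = -32.90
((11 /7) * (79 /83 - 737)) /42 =-112002 /4067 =-27.54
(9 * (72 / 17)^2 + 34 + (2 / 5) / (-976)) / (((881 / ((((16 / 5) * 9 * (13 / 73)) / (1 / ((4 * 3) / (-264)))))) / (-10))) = 32248895094 / 62357563235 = 0.52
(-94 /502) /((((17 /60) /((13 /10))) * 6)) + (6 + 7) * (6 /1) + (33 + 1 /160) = 75688427 /682720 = 110.86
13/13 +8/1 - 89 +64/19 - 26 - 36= -2634/19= -138.63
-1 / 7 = -0.14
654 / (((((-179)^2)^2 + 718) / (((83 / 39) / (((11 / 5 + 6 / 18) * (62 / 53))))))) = 7192365 / 15721756674286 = 0.00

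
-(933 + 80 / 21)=-19673 / 21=-936.81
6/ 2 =3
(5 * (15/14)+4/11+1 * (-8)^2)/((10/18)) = 96633/770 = 125.50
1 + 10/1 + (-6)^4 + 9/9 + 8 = 1316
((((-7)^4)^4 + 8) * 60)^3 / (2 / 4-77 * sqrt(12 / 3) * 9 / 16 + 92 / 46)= -63423420279530051586952059566286510835538112000 / 673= -94239851826939155404089240000000000000000000.00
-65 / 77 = -0.84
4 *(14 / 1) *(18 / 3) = 336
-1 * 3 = -3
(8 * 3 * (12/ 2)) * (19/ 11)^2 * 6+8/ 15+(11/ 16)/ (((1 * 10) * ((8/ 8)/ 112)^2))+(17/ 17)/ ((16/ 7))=99929249/ 29040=3441.09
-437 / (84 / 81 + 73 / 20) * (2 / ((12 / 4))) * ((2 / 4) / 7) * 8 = -629280 / 17717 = -35.52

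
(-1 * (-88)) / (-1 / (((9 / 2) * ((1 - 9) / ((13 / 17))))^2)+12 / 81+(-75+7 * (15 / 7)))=-32959872 / 22417321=-1.47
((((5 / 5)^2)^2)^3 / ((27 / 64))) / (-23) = -64 / 621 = -0.10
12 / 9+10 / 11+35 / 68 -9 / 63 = 2.61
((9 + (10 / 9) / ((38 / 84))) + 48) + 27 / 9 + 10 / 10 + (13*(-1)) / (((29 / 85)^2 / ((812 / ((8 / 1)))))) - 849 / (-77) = -2866697459 / 254562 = -11261.29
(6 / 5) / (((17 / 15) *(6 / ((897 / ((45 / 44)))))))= 154.78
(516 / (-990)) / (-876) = 43 / 72270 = 0.00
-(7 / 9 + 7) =-70 / 9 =-7.78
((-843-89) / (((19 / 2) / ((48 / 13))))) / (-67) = 89472 / 16549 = 5.41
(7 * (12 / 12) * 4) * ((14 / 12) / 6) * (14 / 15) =686 / 135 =5.08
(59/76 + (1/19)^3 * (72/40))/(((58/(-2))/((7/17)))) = -745717/67629740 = -0.01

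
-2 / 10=-1 / 5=-0.20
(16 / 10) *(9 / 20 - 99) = -3942 / 25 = -157.68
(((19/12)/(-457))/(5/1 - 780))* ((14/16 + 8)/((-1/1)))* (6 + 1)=-9443/34000800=-0.00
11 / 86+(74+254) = 28219 / 86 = 328.13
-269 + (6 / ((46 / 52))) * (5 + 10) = -3847 / 23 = -167.26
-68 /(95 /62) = -4216 /95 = -44.38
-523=-523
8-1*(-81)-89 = 0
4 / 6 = 2 / 3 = 0.67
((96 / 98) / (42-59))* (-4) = 192 / 833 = 0.23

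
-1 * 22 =-22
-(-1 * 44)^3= 85184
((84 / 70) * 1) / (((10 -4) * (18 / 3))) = 1 / 30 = 0.03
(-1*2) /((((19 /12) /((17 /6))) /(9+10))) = -68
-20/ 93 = -0.22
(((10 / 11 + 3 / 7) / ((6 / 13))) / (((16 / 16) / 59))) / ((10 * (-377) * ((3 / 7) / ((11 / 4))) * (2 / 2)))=-6077 / 20880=-0.29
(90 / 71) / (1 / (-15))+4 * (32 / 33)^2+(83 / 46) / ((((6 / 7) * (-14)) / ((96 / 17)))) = -486789502 / 30231729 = -16.10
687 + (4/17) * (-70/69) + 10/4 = 1617007/2346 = 689.26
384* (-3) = -1152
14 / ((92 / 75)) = 525 / 46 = 11.41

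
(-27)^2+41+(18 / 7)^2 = 776.61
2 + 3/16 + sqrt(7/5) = sqrt(35)/5 + 35/16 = 3.37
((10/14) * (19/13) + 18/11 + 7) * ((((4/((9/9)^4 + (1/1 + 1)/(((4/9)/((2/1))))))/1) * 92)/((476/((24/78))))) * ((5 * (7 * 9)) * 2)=1887840/13013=145.07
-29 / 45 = -0.64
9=9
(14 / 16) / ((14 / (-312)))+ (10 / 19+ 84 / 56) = -332 / 19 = -17.47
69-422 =-353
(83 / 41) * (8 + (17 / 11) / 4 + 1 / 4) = 7885 / 451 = 17.48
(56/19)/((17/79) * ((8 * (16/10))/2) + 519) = 22120/3905431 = 0.01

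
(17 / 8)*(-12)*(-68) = 1734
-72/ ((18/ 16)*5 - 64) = 576/ 467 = 1.23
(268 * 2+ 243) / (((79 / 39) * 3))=10127 / 79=128.19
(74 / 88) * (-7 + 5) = -37 / 22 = -1.68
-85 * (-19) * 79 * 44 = 5613740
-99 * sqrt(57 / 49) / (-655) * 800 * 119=15519.23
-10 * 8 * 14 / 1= -1120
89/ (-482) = -89/ 482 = -0.18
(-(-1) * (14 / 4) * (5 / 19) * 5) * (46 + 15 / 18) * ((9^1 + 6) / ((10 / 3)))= 147525 / 152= 970.56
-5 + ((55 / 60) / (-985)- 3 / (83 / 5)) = -5083513 / 981060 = -5.18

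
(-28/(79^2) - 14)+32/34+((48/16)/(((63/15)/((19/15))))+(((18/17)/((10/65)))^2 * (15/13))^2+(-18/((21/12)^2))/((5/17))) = 1132093333252682/383122102335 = 2954.92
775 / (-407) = -775 / 407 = -1.90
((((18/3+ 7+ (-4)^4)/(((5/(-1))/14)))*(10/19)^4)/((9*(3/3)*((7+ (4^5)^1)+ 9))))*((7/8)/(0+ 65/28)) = -461335/198218241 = -0.00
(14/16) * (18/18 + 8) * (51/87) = 1071/232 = 4.62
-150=-150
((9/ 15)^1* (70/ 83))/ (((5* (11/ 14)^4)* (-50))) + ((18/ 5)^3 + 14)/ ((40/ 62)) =142803804403/ 1519003750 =94.01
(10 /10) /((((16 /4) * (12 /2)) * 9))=1 /216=0.00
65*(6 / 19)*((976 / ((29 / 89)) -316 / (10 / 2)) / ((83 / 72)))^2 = 73089706915510272 / 550396655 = 132794605.95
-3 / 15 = -1 / 5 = -0.20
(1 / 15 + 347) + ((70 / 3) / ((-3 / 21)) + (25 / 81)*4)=74912 / 405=184.97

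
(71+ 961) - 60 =972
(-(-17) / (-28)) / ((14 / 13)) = -221 / 392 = -0.56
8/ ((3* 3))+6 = 62/ 9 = 6.89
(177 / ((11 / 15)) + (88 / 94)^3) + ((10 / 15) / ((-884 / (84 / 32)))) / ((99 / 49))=242.18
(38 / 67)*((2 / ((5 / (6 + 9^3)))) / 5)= 11172 / 335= 33.35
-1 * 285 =-285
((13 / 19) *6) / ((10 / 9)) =351 / 95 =3.69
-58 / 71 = -0.82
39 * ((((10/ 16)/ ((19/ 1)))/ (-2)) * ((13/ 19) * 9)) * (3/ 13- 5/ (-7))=-3.73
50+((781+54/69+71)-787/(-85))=1783041/1955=912.04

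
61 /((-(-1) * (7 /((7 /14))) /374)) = 1629.57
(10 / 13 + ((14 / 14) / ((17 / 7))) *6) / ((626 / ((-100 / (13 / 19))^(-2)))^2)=393263 / 21704610683300000000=0.00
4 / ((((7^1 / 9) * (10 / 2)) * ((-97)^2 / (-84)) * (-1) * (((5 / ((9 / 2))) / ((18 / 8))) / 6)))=26244 / 235225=0.11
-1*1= -1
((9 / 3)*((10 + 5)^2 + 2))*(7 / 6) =1589 / 2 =794.50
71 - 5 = 66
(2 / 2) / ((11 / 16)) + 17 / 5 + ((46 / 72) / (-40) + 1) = 92483 / 15840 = 5.84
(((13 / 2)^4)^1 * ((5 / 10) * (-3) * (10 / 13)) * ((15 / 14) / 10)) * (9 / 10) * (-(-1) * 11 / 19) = -1957527 / 17024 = -114.99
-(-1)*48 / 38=24 / 19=1.26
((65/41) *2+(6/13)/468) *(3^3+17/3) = 6461189/62361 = 103.61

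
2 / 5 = 0.40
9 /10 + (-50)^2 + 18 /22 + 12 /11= 275309 /110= 2502.81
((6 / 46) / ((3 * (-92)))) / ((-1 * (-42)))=-1 / 88872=-0.00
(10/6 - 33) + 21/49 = -649/21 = -30.90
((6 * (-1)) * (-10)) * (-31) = -1860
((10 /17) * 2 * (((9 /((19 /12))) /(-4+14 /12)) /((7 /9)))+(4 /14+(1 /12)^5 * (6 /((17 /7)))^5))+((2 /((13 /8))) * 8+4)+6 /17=11.45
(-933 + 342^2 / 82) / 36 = 6743 / 492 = 13.71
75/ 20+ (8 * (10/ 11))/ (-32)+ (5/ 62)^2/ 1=74615/ 21142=3.53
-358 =-358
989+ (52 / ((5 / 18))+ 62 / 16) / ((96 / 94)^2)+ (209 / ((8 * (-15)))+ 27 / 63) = 151072057 / 129024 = 1170.88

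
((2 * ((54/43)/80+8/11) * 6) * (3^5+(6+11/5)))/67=33.43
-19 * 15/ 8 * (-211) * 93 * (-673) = -3763789515/ 8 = -470473689.38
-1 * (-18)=18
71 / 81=0.88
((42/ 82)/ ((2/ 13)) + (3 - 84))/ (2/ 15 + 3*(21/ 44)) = -2101770/ 42353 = -49.63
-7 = -7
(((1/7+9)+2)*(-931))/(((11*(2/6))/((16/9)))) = -55328/11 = -5029.82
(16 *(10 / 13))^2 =25600 / 169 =151.48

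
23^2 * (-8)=-4232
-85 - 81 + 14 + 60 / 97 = -14684 / 97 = -151.38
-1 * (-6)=6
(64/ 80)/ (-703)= -0.00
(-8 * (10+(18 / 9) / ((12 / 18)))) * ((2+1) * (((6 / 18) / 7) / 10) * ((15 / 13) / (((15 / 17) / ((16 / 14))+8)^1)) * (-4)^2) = -26112 / 8351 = -3.13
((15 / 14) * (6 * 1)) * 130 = 835.71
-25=-25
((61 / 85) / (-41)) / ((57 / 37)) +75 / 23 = 14846464 / 4568835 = 3.25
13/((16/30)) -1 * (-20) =355/8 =44.38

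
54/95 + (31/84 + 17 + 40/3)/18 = 326653/143640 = 2.27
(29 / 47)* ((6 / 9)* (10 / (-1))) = -580 / 141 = -4.11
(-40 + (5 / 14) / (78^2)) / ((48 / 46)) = -78361805 / 2044224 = -38.33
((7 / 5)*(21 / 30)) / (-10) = -49 / 500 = -0.10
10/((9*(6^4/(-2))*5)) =-0.00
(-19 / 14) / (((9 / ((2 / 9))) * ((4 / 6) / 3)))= -19 / 126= -0.15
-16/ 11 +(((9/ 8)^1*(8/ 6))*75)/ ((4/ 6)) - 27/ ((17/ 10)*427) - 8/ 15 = 798769117/ 4790940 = 166.72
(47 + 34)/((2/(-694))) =-28107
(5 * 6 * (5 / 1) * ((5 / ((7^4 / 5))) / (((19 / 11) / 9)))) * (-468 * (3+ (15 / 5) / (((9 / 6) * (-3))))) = -57915000 / 6517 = -8886.76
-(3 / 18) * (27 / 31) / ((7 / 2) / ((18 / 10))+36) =-81 / 21173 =-0.00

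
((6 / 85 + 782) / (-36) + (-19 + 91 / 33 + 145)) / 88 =450343 / 370260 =1.22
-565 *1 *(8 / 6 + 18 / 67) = -181930 / 201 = -905.12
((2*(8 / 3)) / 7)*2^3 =6.10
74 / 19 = 3.89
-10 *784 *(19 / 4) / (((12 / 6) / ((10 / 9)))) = -186200 / 9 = -20688.89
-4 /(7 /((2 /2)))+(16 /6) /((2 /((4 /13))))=-44 /273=-0.16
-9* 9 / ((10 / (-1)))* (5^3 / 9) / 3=75 / 2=37.50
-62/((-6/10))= 310/3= 103.33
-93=-93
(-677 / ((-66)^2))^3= -310288733 / 82653950016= -0.00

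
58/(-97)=-0.60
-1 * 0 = 0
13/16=0.81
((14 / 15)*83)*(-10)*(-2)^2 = -9296 / 3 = -3098.67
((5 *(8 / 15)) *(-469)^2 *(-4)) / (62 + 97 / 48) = -16088576 / 439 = -36648.24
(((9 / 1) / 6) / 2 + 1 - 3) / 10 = -1 / 8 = -0.12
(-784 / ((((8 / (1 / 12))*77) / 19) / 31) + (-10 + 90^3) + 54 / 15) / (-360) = -240547273 / 118800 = -2024.81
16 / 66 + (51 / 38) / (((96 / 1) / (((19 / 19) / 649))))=574003 / 2367552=0.24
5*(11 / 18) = 55 / 18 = 3.06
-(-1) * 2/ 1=2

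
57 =57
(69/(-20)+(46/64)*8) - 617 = -6147/10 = -614.70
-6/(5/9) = -54/5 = -10.80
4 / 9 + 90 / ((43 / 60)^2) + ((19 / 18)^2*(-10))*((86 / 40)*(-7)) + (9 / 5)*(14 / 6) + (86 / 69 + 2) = 48336868111 / 137787480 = 350.81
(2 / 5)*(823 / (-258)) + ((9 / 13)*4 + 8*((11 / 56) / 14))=1319293 / 821730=1.61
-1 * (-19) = 19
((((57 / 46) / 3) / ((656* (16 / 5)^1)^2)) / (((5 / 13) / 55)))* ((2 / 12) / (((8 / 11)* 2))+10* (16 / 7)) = 1048558225 / 3405451886592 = 0.00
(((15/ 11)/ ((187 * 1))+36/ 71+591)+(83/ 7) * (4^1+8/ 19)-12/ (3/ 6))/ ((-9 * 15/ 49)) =-9365829326/ 41623395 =-225.01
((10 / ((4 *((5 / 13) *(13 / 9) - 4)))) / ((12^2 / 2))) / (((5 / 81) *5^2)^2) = -6561 / 1550000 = -0.00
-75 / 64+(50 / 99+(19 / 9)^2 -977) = -55496329 / 57024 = -973.21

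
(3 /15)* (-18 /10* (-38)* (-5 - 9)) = -4788 /25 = -191.52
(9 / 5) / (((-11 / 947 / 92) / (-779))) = 610826364 / 55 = 11105933.89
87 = 87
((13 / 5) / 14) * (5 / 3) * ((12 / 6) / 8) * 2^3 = 13 / 21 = 0.62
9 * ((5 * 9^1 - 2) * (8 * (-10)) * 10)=-309600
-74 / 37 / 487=-2 / 487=-0.00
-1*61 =-61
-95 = -95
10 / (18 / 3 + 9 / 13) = 130 / 87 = 1.49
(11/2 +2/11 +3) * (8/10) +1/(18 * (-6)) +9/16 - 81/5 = -206743/23760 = -8.70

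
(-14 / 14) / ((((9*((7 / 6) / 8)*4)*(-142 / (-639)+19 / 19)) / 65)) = -10.13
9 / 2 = 4.50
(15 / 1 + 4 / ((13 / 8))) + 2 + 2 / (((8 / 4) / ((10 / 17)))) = 4431 / 221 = 20.05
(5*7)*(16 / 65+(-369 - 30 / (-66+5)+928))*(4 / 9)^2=82856144 / 21411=3869.79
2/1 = 2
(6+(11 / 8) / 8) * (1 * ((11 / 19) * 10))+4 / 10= 109841 / 3040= 36.13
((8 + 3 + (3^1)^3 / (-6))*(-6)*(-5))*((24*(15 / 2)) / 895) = 7020 / 179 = 39.22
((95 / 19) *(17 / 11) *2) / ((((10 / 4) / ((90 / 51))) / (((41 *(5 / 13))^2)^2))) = 211932075000 / 314171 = 674575.55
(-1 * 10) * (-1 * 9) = 90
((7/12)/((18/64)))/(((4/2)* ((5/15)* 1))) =28/9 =3.11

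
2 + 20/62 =72/31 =2.32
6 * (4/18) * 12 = 16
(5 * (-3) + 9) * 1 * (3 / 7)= -18 / 7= -2.57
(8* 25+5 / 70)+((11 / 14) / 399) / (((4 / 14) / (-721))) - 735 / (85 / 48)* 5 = -51013369 / 27132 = -1880.19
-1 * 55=-55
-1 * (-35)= 35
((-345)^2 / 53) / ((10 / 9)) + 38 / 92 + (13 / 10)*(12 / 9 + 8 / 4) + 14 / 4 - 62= 14389751 / 7314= 1967.43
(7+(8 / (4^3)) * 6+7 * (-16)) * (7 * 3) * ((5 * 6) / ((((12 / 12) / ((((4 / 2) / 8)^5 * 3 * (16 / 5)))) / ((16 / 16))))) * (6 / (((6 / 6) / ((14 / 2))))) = -1655073 / 64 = -25860.52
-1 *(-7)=7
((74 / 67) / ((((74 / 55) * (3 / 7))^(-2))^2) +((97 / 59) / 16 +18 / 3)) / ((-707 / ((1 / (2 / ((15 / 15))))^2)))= -8650059645289411 / 3929787981944440000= -0.00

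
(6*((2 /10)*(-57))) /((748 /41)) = -7011 /1870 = -3.75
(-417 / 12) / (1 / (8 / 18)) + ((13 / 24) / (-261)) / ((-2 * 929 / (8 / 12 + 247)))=-15.44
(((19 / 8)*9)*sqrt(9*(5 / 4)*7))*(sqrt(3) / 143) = 513*sqrt(105) / 2288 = 2.30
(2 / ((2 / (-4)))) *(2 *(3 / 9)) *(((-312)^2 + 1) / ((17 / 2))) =-1557520 / 51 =-30539.61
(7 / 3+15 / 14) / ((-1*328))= -0.01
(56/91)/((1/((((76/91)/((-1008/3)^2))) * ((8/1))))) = 19/521703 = 0.00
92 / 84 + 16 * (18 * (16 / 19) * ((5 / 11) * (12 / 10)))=585415 / 4389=133.38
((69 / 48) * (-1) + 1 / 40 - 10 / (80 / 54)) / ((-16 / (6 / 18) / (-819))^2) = -48667437 / 20480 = -2376.34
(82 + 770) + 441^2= 195333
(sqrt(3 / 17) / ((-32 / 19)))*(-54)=513*sqrt(51) / 272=13.47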